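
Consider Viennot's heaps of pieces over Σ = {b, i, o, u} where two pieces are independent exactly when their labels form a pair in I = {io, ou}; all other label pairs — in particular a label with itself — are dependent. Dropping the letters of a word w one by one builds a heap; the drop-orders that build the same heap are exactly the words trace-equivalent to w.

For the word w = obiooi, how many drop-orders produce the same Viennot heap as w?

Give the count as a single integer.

drop 0:o onto floor
drop 1:b onto {0:o}
drop 2:i onto {1:b}
drop 3:o onto {1:b}
drop 4:o onto {3:o}
drop 5:i onto {2:i}
ground layer = {0:o}
drop-orders for the pieces not yet dropped (sum over which currently-grounded one goes next):
  1 to go: {4} 1  {5} 1
  2 to go: {2,5} 1  {3,4} 1  {4,5} 2
  3 to go: {2,4,5} 3  {3,4,5} 3
  4 to go: {2,3,4,5} 6
  if 0:o drops first: 6 orders

6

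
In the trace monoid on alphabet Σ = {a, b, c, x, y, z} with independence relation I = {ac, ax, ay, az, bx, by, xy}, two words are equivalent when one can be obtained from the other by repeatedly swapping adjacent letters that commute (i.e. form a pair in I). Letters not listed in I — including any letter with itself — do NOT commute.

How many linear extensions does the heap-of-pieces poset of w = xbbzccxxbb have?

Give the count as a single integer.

0(x) covers ∅
1(b) covers ∅
2(b) covers 1:b
3(z) covers 0:x, 2:b
4(c) covers 3:z
5(c) covers 4:c
6(x) covers 5:c
7(x) covers 6:x
8(b) covers 5:c
9(b) covers 8:b
floor of heap: 0:x, 1:b
completions by unplaced set U, small U first (add the entries for U minus each lowest piece of U):
  |U|=1: {7}:1  {9}:1
  |U|=2: {6,7}:1  {7,9}:2  {8,9}:1
  |U|=3: {6,7,9}:3  {7,8,9}:3
  |U|=4: {6,7,8,9}:6
  |U|=5: {5,6,7,8,9}:6
  |U|=6: {4,5,6,7,8,9}:6
  |U|=7: {3,4,5,6,7,8,9}:6
  |U|=8: {0,3,4,5,6,7,8,9}:6  {2,3,4,5,6,7,8,9}:6
  start at 0(x): 6
  start at 1(b): 12
sum over floor = 18

18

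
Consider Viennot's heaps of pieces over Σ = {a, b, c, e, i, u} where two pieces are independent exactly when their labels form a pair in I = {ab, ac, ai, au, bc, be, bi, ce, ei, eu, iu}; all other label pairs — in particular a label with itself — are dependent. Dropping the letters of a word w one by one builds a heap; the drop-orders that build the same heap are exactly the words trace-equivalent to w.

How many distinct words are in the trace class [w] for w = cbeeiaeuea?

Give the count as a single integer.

1050

0(c) covers ∅
1(b) covers ∅
2(e) covers ∅
3(e) covers 2:e
4(i) covers 0:c
5(a) covers 3:e
6(e) covers 5:a
7(u) covers 0:c, 1:b
8(e) covers 6:e
9(a) covers 8:e
floor of heap: 0:c, 1:b, 2:e
completions by unplaced set U, small U first (add the entries for U minus each lowest piece of U):
  |U|=1: {4}:1  {7}:1  {9}:1
  |U|=2: {1,7}:1  {4,7}:2  {4,9}:2  {7,9}:2  {8,9}:1
  |U|=3: {0,4,7}:2  {1,4,7}:3  {1,7,9}:3  {4,7,9}:6  {4,8,9}:3  {6,8,9}:1  {7,8,9}:3
  |U|=4: {0,1,4,7}:5  {0,4,7,9}:8  {1,4,7,9}:12  {1,7,8,9}:6  {4,6,8,9}:4  {4,7,8,9}:12  {5,6,8,9}:1  {6,7,8,9}:4
  |U|=5: {0,1,4,7,9}:25  {0,4,7,8,9}:20  {1,4,7,8,9}:30  {1,6,7,8,9}:10  {3,5,6,8,9}:1  {4,5,6,8,9}:5  {4,6,7,8,9}:20  {5,6,7,8,9}:5
  |U|=6: {0,1,4,7,8,9}:75  {0,4,6,7,8,9}:40  {1,4,6,7,8,9}:60  {1,5,6,7,8,9}:15  {2,3,5,6,8,9}:1  {3,4,5,6,8,9}:6  {3,5,6,7,8,9}:6  {4,5,6,7,8,9}:30
  |U|=7: {0,1,4,6,7,8,9}:175  {0,4,5,6,7,8,9}:70  {1,3,5,6,7,8,9}:21  {1,4,5,6,7,8,9}:105  {2,3,4,5,6,8,9}:7  {2,3,5,6,7,8,9}:7  {3,4,5,6,7,8,9}:42
  |U|=8: {0,1,4,5,6,7,8,9}:350  {0,3,4,5,6,7,8,9}:112  {1,2,3,5,6,7,8,9}:28  {1,3,4,5,6,7,8,9}:168  {2,3,4,5,6,7,8,9}:56
  start at 0(c): 252
  start at 1(b): 168
  start at 2(e): 630
sum over floor = 1050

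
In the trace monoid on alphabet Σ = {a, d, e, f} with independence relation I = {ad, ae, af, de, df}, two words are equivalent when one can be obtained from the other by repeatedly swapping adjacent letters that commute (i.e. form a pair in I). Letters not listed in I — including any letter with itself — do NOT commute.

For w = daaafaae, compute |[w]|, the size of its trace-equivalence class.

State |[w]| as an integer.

168

piece 0:d — minimal
piece 1:a — minimal
piece 2:a rests on {1:a}
piece 3:a rests on {2:a}
piece 4:f — minimal
piece 5:a rests on {3:a}
piece 6:a rests on {5:a}
piece 7:e rests on {4:f}
minimal pieces: {0:d, 1:a, 4:f}
ways to finish when only these pieces remain (= sum over removing one remaining piece with nothing left below it):
  1 left: {0}→1  {6}→1  {7}→1
  2 left: {0,6}→2  {0,7}→2  {4,7}→1  {5,6}→1  {6,7}→2
  3 left: {0,4,7}→3  {0,5,6}→3  {0,6,7}→6  {3,5,6}→1  {4,6,7}→3  {5,6,7}→3
  4 left: {0,3,5,6}→4  {0,4,6,7}→12  {0,5,6,7}→12  {2,3,5,6}→1  {3,5,6,7}→4  {4,5,6,7}→6
  5 left: {0,2,3,5,6}→5  {0,3,5,6,7}→20  {0,4,5,6,7}→30  {1,2,3,5,6}→1  {2,3,5,6,7}→5  {3,4,5,6,7}→10
  6 left: {0,1,2,3,5,6}→6  {0,2,3,5,6,7}→30  {0,3,4,5,6,7}→60  {1,2,3,5,6,7}→6  {2,3,4,5,6,7}→15
  placing 0:d first → 21 extensions
  placing 1:a first → 105 extensions
  placing 4:f first → 42 extensions
total linear extensions = 168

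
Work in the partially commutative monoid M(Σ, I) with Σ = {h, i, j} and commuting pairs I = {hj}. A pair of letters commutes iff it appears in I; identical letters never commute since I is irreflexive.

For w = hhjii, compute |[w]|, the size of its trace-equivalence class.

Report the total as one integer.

piece 0:h — minimal
piece 1:h rests on {0:h}
piece 2:j — minimal
piece 3:i rests on {1:h, 2:j}
piece 4:i rests on {3:i}
minimal pieces: {0:h, 2:j}
ways to finish when only these pieces remain (= sum over removing one remaining piece with nothing left below it):
  1 left: {4}→1
  2 left: {3,4}→1
  3 left: {1,3,4}→1  {2,3,4}→1
  placing 0:h first → 2 extensions
  placing 2:j first → 1 extensions
total linear extensions = 3

3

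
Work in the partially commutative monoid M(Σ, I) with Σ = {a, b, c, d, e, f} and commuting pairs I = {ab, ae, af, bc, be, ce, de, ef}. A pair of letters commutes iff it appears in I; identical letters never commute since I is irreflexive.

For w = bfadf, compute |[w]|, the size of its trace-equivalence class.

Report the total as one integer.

drop 0:b onto floor
drop 1:f onto {0:b}
drop 2:a onto floor
drop 3:d onto {1:f, 2:a}
drop 4:f onto {3:d}
ground layer = {0:b, 2:a}
drop-orders for the pieces not yet dropped (sum over which currently-grounded one goes next):
  1 to go: {4} 1
  2 to go: {3,4} 1
  3 to go: {1,3,4} 1  {2,3,4} 1
  if 0:b drops first: 2 orders
  if 2:a drops first: 1 orders
heap linearizations: 3

3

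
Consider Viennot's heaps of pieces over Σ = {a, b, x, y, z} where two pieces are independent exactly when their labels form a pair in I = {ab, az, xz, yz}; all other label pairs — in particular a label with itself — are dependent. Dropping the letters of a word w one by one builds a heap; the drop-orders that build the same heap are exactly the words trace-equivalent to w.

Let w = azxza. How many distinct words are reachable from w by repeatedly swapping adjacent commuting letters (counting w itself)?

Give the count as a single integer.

10

piece 0:a — minimal
piece 1:z — minimal
piece 2:x rests on {0:a}
piece 3:z rests on {1:z}
piece 4:a rests on {2:x}
minimal pieces: {0:a, 1:z}
ways to finish when only these pieces remain (= sum over removing one remaining piece with nothing left below it):
  1 left: {3}→1  {4}→1
  2 left: {1,3}→1  {2,4}→1  {3,4}→2
  3 left: {0,2,4}→1  {1,3,4}→3  {2,3,4}→3
  placing 0:a first → 6 extensions
  placing 1:z first → 4 extensions
total linear extensions = 10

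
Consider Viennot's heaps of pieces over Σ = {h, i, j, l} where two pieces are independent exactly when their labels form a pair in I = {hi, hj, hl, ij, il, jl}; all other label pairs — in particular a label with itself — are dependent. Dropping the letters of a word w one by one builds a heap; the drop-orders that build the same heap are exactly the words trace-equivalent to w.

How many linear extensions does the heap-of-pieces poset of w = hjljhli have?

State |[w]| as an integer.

drop 0:h onto floor
drop 1:j onto floor
drop 2:l onto floor
drop 3:j onto {1:j}
drop 4:h onto {0:h}
drop 5:l onto {2:l}
drop 6:i onto floor
ground layer = {0:h, 1:j, 2:l, 6:i}
drop-orders for the pieces not yet dropped (sum over which currently-grounded one goes next):
  1 to go: {3} 1  {4} 1  {5} 1  {6} 1
  2 to go: {0,4} 1  {1,3} 1  {2,5} 1  {3,4} 2  {3,5} 2  {3,6} 2  {4,5} 2  {4,6} 2  {5,6} 2
  3 to go: {0,3,4} 3  {0,4,5} 3  {0,4,6} 3  {1,3,4} 3  {1,3,5} 3  {1,3,6} 3  {2,3,5} 3  {2,4,5} 3  {2,5,6} 3  {3,4,5} 6  {3,4,6} 6  {3,5,6} 6  {4,5,6} 6
  4 to go: {0,1,3,4} 6  {0,2,4,5} 6  {0,3,4,5} 12  {0,3,4,6} 12  {0,4,5,6} 12  {1,2,3,5} 6  {1,3,4,5} 12  {1,3,4,6} 12  {1,3,5,6} 12  {2,3,4,5} 12  {2,3,5,6} 12  {2,4,5,6} 12  {3,4,5,6} 24
  5 to go: {0,1,3,4,5} 30  {0,1,3,4,6} 30  {0,2,3,4,5} 30  {0,2,4,5,6} 30  {0,3,4,5,6} 60  {1,2,3,4,5} 30  {1,2,3,5,6} 30  {1,3,4,5,6} 60  {2,3,4,5,6} 60
  if 0:h drops first: 180 orders
  if 1:j drops first: 180 orders
  if 2:l drops first: 180 orders
  if 6:i drops first: 90 orders
heap linearizations: 630

630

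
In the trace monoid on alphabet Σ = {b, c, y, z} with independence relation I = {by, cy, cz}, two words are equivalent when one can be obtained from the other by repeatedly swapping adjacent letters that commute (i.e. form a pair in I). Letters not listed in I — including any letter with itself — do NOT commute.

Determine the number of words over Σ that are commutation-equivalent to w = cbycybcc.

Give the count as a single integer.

28

0(c) covers ∅
1(b) covers 0:c
2(y) covers ∅
3(c) covers 1:b
4(y) covers 2:y
5(b) covers 3:c
6(c) covers 5:b
7(c) covers 6:c
floor of heap: 0:c, 2:y
completions by unplaced set U, small U first (add the entries for U minus each lowest piece of U):
  |U|=1: {4}:1  {7}:1
  |U|=2: {2,4}:1  {4,7}:2  {6,7}:1
  |U|=3: {2,4,7}:3  {4,6,7}:3  {5,6,7}:1
  |U|=4: {2,4,6,7}:6  {3,5,6,7}:1  {4,5,6,7}:4
  |U|=5: {1,3,5,6,7}:1  {2,4,5,6,7}:10  {3,4,5,6,7}:5
  |U|=6: {0,1,3,5,6,7}:1  {1,3,4,5,6,7}:6  {2,3,4,5,6,7}:15
  start at 0(c): 21
  start at 2(y): 7
sum over floor = 28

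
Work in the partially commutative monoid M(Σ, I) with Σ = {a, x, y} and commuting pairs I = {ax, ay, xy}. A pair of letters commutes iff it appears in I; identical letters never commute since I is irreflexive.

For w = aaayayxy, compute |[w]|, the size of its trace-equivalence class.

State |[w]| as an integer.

280

0(a) covers ∅
1(a) covers 0:a
2(a) covers 1:a
3(y) covers ∅
4(a) covers 2:a
5(y) covers 3:y
6(x) covers ∅
7(y) covers 5:y
floor of heap: 0:a, 3:y, 6:x
completions by unplaced set U, small U first (add the entries for U minus each lowest piece of U):
  |U|=1: {4}:1  {6}:1  {7}:1
  |U|=2: {2,4}:1  {4,6}:2  {4,7}:2  {5,7}:1  {6,7}:2
  |U|=3: {1,2,4}:1  {2,4,6}:3  {2,4,7}:3  {3,5,7}:1  {4,5,7}:3  {4,6,7}:6  {5,6,7}:3
  |U|=4: {0,1,2,4}:1  {1,2,4,6}:4  {1,2,4,7}:4  {2,4,5,7}:6  {2,4,6,7}:12  {3,4,5,7}:4  {3,5,6,7}:4  {4,5,6,7}:12
  |U|=5: {0,1,2,4,6}:5  {0,1,2,4,7}:5  {1,2,4,5,7}:10  {1,2,4,6,7}:20  {2,3,4,5,7}:10  {2,4,5,6,7}:30  {3,4,5,6,7}:20
  |U|=6: {0,1,2,4,5,7}:15  {0,1,2,4,6,7}:30  {1,2,3,4,5,7}:20  {1,2,4,5,6,7}:60  {2,3,4,5,6,7}:60
  start at 0(a): 140
  start at 3(y): 105
  start at 6(x): 35
sum over floor = 280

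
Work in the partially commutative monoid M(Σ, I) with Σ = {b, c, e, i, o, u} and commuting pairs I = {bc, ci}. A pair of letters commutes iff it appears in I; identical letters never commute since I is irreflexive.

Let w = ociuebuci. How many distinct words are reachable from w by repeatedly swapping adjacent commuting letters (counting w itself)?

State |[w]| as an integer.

4

piece 0:o — minimal
piece 1:c rests on {0:o}
piece 2:i rests on {0:o}
piece 3:u rests on {1:c, 2:i}
piece 4:e rests on {3:u}
piece 5:b rests on {4:e}
piece 6:u rests on {5:b}
piece 7:c rests on {6:u}
piece 8:i rests on {6:u}
minimal pieces: {0:o}
ways to finish when only these pieces remain (= sum over removing one remaining piece with nothing left below it):
  1 left: {7}→1  {8}→1
  2 left: {7,8}→2
  3 left: {6,7,8}→2
  4 left: {5,6,7,8}→2
  5 left: {4,5,6,7,8}→2
  6 left: {3,4,5,6,7,8}→2
  7 left: {1,3,4,5,6,7,8}→2  {2,3,4,5,6,7,8}→2
  placing 0:o first → 4 extensions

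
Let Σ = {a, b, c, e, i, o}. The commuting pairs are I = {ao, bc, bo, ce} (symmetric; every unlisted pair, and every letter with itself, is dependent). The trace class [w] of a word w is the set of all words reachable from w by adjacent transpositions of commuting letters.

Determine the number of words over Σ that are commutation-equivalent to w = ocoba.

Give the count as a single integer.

7

#0=o has no predecessor
#1=c depends on [0:o]
#2=o depends on [1:c]
#3=b has no predecessor
#4=a depends on [1:c, 3:b]
sources: [0:o, 3:b]
N(rest) = Σ N(rest − s) over sources s of rest; N(one piece) = 1:
  size 1 → [2]=1  [4]=1
  size 2 → [2,4]=2  [3,4]=1
  size 3 → [1,2,4]=2  [2,3,4]=3
  first=0(o) contributes 5
  first=3(b) contributes 2
|[w]| = 7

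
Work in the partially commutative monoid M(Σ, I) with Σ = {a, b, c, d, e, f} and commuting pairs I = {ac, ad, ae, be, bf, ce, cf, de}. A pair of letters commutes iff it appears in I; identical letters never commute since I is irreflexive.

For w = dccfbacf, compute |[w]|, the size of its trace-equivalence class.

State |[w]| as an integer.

13

0(d) covers ∅
1(c) covers 0:d
2(c) covers 1:c
3(f) covers 0:d
4(b) covers 2:c
5(a) covers 3:f, 4:b
6(c) covers 4:b
7(f) covers 5:a
floor of heap: 0:d
completions by unplaced set U, small U first (add the entries for U minus each lowest piece of U):
  |U|=1: {6}:1  {7}:1
  |U|=2: {5,7}:1  {6,7}:2
  |U|=3: {3,5,7}:1  {5,6,7}:3
  |U|=4: {3,5,6,7}:4  {4,5,6,7}:3
  |U|=5: {2,4,5,6,7}:3  {3,4,5,6,7}:7
  |U|=6: {1,2,4,5,6,7}:3  {2,3,4,5,6,7}:10
  start at 0(d): 13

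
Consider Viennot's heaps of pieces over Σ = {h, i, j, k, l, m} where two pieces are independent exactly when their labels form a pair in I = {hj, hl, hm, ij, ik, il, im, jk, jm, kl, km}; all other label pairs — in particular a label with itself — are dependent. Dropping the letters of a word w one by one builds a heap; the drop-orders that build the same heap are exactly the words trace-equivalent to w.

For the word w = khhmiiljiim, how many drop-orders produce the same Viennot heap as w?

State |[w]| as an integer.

#0=k has no predecessor
#1=h depends on [0:k]
#2=h depends on [1:h]
#3=m has no predecessor
#4=i depends on [2:h]
#5=i depends on [4:i]
#6=l depends on [3:m]
#7=j depends on [6:l]
#8=i depends on [5:i]
#9=i depends on [8:i]
#10=m depends on [6:l]
sources: [0:k, 3:m]
N(rest) = Σ N(rest − s) over sources s of rest; N(one piece) = 1:
  size 1 → [7]=1  [9]=1  [10]=1
  size 2 → [7,9]=2  [7,10]=2  [8,9]=1  [9,10]=2
  size 3 → [5,8,9]=1  [6,7,10]=2  [7,8,9]=3  [7,9,10]=6  [8,9,10]=3
  size 4 → [3,6,7,10]=2  [4,5,8,9]=1  [5,7,8,9]=4  [5,8,9,10]=4  [6,7,9,10]=8  [7,8,9,10]=12
  size 5 → [2,4,5,8,9]=1  [3,6,7,9,10]=10  [4,5,7,8,9]=5  [4,5,8,9,10]=5  [5,7,8,9,10]=20  [6,7,8,9,10]=20
  size 6 → [1,2,4,5,8,9]=1  [2,4,5,7,8,9]=6  [2,4,5,8,9,10]=6  [3,6,7,8,9,10]=30  [4,5,7,8,9,10]=30  [5,6,7,8,9,10]=40
  size 7 → [0,1,2,4,5,8,9]=1  [1,2,4,5,7,8,9]=7  [1,2,4,5,8,9,10]=7  [2,4,5,7,8,9,10]=42  [3,5,6,7,8,9,10]=70  [4,5,6,7,8,9,10]=70
  size 8 → [0,1,2,4,5,7,8,9]=8  [0,1,2,4,5,8,9,10]=8  [1,2,4,5,7,8,9,10]=56  [2,4,5,6,7,8,9,10]=112  [3,4,5,6,7,8,9,10]=140
  size 9 → [0,1,2,4,5,7,8,9,10]=72  [1,2,4,5,6,7,8,9,10]=168  [2,3,4,5,6,7,8,9,10]=252
  first=0(k) contributes 420
  first=3(m) contributes 240
|[w]| = 660

660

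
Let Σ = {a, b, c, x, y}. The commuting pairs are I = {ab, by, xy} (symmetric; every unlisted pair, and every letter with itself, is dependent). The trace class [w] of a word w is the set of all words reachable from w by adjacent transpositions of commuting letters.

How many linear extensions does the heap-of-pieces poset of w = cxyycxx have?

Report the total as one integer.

0(c) covers ∅
1(x) covers 0:c
2(y) covers 0:c
3(y) covers 2:y
4(c) covers 1:x, 3:y
5(x) covers 4:c
6(x) covers 5:x
floor of heap: 0:c
completions by unplaced set U, small U first (add the entries for U minus each lowest piece of U):
  |U|=1: {6}:1
  |U|=2: {5,6}:1
  |U|=3: {4,5,6}:1
  |U|=4: {1,4,5,6}:1  {3,4,5,6}:1
  |U|=5: {1,3,4,5,6}:2  {2,3,4,5,6}:1
  start at 0(c): 3

3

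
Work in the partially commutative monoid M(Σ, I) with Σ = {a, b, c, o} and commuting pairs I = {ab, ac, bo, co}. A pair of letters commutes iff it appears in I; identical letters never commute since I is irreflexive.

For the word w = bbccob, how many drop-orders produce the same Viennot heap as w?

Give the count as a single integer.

0(b) covers ∅
1(b) covers 0:b
2(c) covers 1:b
3(c) covers 2:c
4(o) covers ∅
5(b) covers 3:c
floor of heap: 0:b, 4:o
completions by unplaced set U, small U first (add the entries for U minus each lowest piece of U):
  |U|=1: {4}:1  {5}:1
  |U|=2: {3,5}:1  {4,5}:2
  |U|=3: {2,3,5}:1  {3,4,5}:3
  |U|=4: {1,2,3,5}:1  {2,3,4,5}:4
  start at 0(b): 5
  start at 4(o): 1
sum over floor = 6

6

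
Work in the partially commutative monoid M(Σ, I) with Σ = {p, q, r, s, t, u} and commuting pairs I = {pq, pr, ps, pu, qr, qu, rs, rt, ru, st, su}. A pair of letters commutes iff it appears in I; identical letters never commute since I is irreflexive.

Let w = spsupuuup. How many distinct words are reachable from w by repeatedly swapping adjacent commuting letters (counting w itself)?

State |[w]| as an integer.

1260

0(s) covers ∅
1(p) covers ∅
2(s) covers 0:s
3(u) covers ∅
4(p) covers 1:p
5(u) covers 3:u
6(u) covers 5:u
7(u) covers 6:u
8(p) covers 4:p
floor of heap: 0:s, 1:p, 3:u
completions by unplaced set U, small U first (add the entries for U minus each lowest piece of U):
  |U|=1: {2}:1  {7}:1  {8}:1
  |U|=2: {0,2}:1  {2,7}:2  {2,8}:2  {4,8}:1  {6,7}:1  {7,8}:2
  |U|=3: {0,2,7}:3  {0,2,8}:3  {1,4,8}:1  {2,4,8}:3  {2,6,7}:3  {2,7,8}:6  {4,7,8}:3  {5,6,7}:1  {6,7,8}:3
  |U|=4: {0,2,4,8}:6  {0,2,6,7}:6  {0,2,7,8}:12  {1,2,4,8}:4  {1,4,7,8}:4  {2,4,7,8}:12  {2,5,6,7}:4  {2,6,7,8}:12  {3,5,6,7}:1  {4,6,7,8}:6  {5,6,7,8}:4
  |U|=5: {0,1,2,4,8}:10  {0,2,4,7,8}:30  {0,2,5,6,7}:10  {0,2,6,7,8}:30  {1,2,4,7,8}:20  {1,4,6,7,8}:10  {2,3,5,6,7}:5  {2,4,6,7,8}:30  {2,5,6,7,8}:20  {3,5,6,7,8}:5  {4,5,6,7,8}:10
  |U|=6: {0,1,2,4,7,8}:60  {0,2,3,5,6,7}:15  {0,2,4,6,7,8}:90  {0,2,5,6,7,8}:60  {1,2,4,6,7,8}:60  {1,4,5,6,7,8}:20  {2,3,5,6,7,8}:30  {2,4,5,6,7,8}:60  {3,4,5,6,7,8}:15
  |U|=7: {0,1,2,4,6,7,8}:210  {0,2,3,5,6,7,8}:105  {0,2,4,5,6,7,8}:210  {1,2,4,5,6,7,8}:140  {1,3,4,5,6,7,8}:35  {2,3,4,5,6,7,8}:105
  start at 0(s): 280
  start at 1(p): 420
  start at 3(u): 560
sum over floor = 1260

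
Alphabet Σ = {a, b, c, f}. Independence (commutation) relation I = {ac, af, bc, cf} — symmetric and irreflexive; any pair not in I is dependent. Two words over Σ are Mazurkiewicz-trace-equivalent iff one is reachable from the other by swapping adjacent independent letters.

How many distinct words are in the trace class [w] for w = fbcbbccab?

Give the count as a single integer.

0(f) covers ∅
1(b) covers 0:f
2(c) covers ∅
3(b) covers 1:b
4(b) covers 3:b
5(c) covers 2:c
6(c) covers 5:c
7(a) covers 4:b
8(b) covers 7:a
floor of heap: 0:f, 2:c
completions by unplaced set U, small U first (add the entries for U minus each lowest piece of U):
  |U|=1: {6}:1  {8}:1
  |U|=2: {5,6}:1  {6,8}:2  {7,8}:1
  |U|=3: {2,5,6}:1  {4,7,8}:1  {5,6,8}:3  {6,7,8}:3
  |U|=4: {2,5,6,8}:4  {3,4,7,8}:1  {4,6,7,8}:4  {5,6,7,8}:6
  |U|=5: {1,3,4,7,8}:1  {2,5,6,7,8}:10  {3,4,6,7,8}:5  {4,5,6,7,8}:10
  |U|=6: {0,1,3,4,7,8}:1  {1,3,4,6,7,8}:6  {2,4,5,6,7,8}:20  {3,4,5,6,7,8}:15
  |U|=7: {0,1,3,4,6,7,8}:7  {1,3,4,5,6,7,8}:21  {2,3,4,5,6,7,8}:35
  start at 0(f): 56
  start at 2(c): 28
sum over floor = 84

84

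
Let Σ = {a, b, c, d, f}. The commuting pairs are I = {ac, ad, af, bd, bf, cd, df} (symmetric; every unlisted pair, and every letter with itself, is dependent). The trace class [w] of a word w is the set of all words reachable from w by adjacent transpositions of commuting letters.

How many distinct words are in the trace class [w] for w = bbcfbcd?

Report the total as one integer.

drop 0:b onto floor
drop 1:b onto {0:b}
drop 2:c onto {1:b}
drop 3:f onto {2:c}
drop 4:b onto {2:c}
drop 5:c onto {3:f, 4:b}
drop 6:d onto floor
ground layer = {0:b, 6:d}
drop-orders for the pieces not yet dropped (sum over which currently-grounded one goes next):
  1 to go: {5} 1  {6} 1
  2 to go: {3,5} 1  {4,5} 1  {5,6} 2
  3 to go: {3,4,5} 2  {3,5,6} 3  {4,5,6} 3
  4 to go: {2,3,4,5} 2  {3,4,5,6} 8
  5 to go: {1,2,3,4,5} 2  {2,3,4,5,6} 10
  if 0:b drops first: 12 orders
  if 6:d drops first: 2 orders
heap linearizations: 14

14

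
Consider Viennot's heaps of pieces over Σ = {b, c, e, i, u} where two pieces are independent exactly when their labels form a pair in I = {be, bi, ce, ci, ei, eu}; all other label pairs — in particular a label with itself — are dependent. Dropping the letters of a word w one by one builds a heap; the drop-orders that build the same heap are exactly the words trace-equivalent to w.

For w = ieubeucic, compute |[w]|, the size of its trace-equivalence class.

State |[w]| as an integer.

108

piece 0:i — minimal
piece 1:e — minimal
piece 2:u rests on {0:i}
piece 3:b rests on {2:u}
piece 4:e rests on {1:e}
piece 5:u rests on {3:b}
piece 6:c rests on {5:u}
piece 7:i rests on {5:u}
piece 8:c rests on {6:c}
minimal pieces: {0:i, 1:e}
ways to finish when only these pieces remain (= sum over removing one remaining piece with nothing left below it):
  1 left: {4}→1  {7}→1  {8}→1
  2 left: {1,4}→1  {4,7}→2  {4,8}→2  {6,8}→1  {7,8}→2
  3 left: {1,4,7}→3  {1,4,8}→3  {4,6,8}→3  {4,7,8}→6  {6,7,8}→3
  4 left: {1,4,6,8}→6  {1,4,7,8}→12  {4,6,7,8}→12  {5,6,7,8}→3
  5 left: {1,4,6,7,8}→30  {3,5,6,7,8}→3  {4,5,6,7,8}→15
  6 left: {1,4,5,6,7,8}→45  {2,3,5,6,7,8}→3  {3,4,5,6,7,8}→18
  7 left: {0,2,3,5,6,7,8}→3  {1,3,4,5,6,7,8}→63  {2,3,4,5,6,7,8}→21
  placing 0:i first → 84 extensions
  placing 1:e first → 24 extensions
total linear extensions = 108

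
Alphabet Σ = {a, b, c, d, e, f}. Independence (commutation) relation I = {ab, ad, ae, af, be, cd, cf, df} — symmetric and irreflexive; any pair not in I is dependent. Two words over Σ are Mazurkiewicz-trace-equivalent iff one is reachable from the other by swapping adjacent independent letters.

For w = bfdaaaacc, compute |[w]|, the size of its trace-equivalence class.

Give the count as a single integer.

160

drop 0:b onto floor
drop 1:f onto {0:b}
drop 2:d onto {0:b}
drop 3:a onto floor
drop 4:a onto {3:a}
drop 5:a onto {4:a}
drop 6:a onto {5:a}
drop 7:c onto {0:b, 6:a}
drop 8:c onto {7:c}
ground layer = {0:b, 3:a}
drop-orders for the pieces not yet dropped (sum over which currently-grounded one goes next):
  1 to go: {1} 1  {2} 1  {8} 1
  2 to go: {1,2} 2  {1,8} 2  {2,8} 2  {7,8} 1
  3 to go: {1,2,8} 6  {1,7,8} 3  {2,7,8} 3  {6,7,8} 1
  4 to go: {1,2,7,8} 12  {1,6,7,8} 4  {2,6,7,8} 4  {5,6,7,8} 1
  5 to go: {0,1,2,7,8} 12  {1,2,6,7,8} 20  {1,5,6,7,8} 5  {2,5,6,7,8} 5  {4,5,6,7,8} 1
  6 to go: {0,1,2,6,7,8} 32  {1,2,5,6,7,8} 30  {1,4,5,6,7,8} 6  {2,4,5,6,7,8} 6  {3,4,5,6,7,8} 1
  7 to go: {0,1,2,5,6,7,8} 62  {1,2,4,5,6,7,8} 42  {1,3,4,5,6,7,8} 7  {2,3,4,5,6,7,8} 7
  if 0:b drops first: 56 orders
  if 3:a drops first: 104 orders
heap linearizations: 160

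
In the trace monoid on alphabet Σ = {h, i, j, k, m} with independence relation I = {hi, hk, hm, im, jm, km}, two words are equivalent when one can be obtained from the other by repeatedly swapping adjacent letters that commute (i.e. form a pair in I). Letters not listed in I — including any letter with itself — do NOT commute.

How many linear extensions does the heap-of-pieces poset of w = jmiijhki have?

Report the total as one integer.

drop 0:j onto floor
drop 1:m onto floor
drop 2:i onto {0:j}
drop 3:i onto {2:i}
drop 4:j onto {3:i}
drop 5:h onto {4:j}
drop 6:k onto {4:j}
drop 7:i onto {6:k}
ground layer = {0:j, 1:m}
drop-orders for the pieces not yet dropped (sum over which currently-grounded one goes next):
  1 to go: {1} 1  {5} 1  {7} 1
  2 to go: {1,5} 2  {1,7} 2  {5,7} 2  {6,7} 1
  3 to go: {1,5,7} 6  {1,6,7} 3  {5,6,7} 3
  4 to go: {1,5,6,7} 12  {4,5,6,7} 3
  5 to go: {1,4,5,6,7} 15  {3,4,5,6,7} 3
  6 to go: {1,3,4,5,6,7} 18  {2,3,4,5,6,7} 3
  if 0:j drops first: 21 orders
  if 1:m drops first: 3 orders
heap linearizations: 24

24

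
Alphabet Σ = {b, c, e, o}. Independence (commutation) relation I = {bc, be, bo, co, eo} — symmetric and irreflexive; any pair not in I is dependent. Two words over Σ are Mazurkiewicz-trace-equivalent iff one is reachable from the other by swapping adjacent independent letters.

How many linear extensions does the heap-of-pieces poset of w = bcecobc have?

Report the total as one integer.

#0=b has no predecessor
#1=c has no predecessor
#2=e depends on [1:c]
#3=c depends on [2:e]
#4=o has no predecessor
#5=b depends on [0:b]
#6=c depends on [3:c]
sources: [0:b, 1:c, 4:o]
N(rest) = Σ N(rest − s) over sources s of rest; N(one piece) = 1:
  size 1 → [4]=1  [5]=1  [6]=1
  size 2 → [0,5]=1  [3,6]=1  [4,5]=2  [4,6]=2  [5,6]=2
  size 3 → [0,4,5]=3  [0,5,6]=3  [2,3,6]=1  [3,4,6]=3  [3,5,6]=3  [4,5,6]=6
  size 4 → [0,3,5,6]=6  [0,4,5,6]=12  [1,2,3,6]=1  [2,3,4,6]=4  [2,3,5,6]=4  [3,4,5,6]=12
  size 5 → [0,2,3,5,6]=10  [0,3,4,5,6]=30  [1,2,3,4,6]=5  [1,2,3,5,6]=5  [2,3,4,5,6]=20
  first=0(b) contributes 30
  first=1(c) contributes 60
  first=4(o) contributes 15
|[w]| = 105

105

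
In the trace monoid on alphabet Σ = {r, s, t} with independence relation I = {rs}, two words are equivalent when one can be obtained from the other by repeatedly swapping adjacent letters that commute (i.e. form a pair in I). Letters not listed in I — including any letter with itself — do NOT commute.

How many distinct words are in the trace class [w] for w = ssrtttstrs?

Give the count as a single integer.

drop 0:s onto floor
drop 1:s onto {0:s}
drop 2:r onto floor
drop 3:t onto {1:s, 2:r}
drop 4:t onto {3:t}
drop 5:t onto {4:t}
drop 6:s onto {5:t}
drop 7:t onto {6:s}
drop 8:r onto {7:t}
drop 9:s onto {7:t}
ground layer = {0:s, 2:r}
drop-orders for the pieces not yet dropped (sum over which currently-grounded one goes next):
  1 to go: {8} 1  {9} 1
  2 to go: {8,9} 2
  3 to go: {7,8,9} 2
  4 to go: {6,7,8,9} 2
  5 to go: {5,6,7,8,9} 2
  6 to go: {4,5,6,7,8,9} 2
  7 to go: {3,4,5,6,7,8,9} 2
  8 to go: {1,3,4,5,6,7,8,9} 2  {2,3,4,5,6,7,8,9} 2
  if 0:s drops first: 4 orders
  if 2:r drops first: 2 orders
heap linearizations: 6

6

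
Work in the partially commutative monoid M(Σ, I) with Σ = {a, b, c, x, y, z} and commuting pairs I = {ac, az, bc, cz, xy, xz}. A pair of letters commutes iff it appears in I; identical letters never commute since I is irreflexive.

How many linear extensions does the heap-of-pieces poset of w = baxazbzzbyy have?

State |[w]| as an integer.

0(b) covers ∅
1(a) covers 0:b
2(x) covers 1:a
3(a) covers 2:x
4(z) covers 0:b
5(b) covers 3:a, 4:z
6(z) covers 5:b
7(z) covers 6:z
8(b) covers 7:z
9(y) covers 8:b
10(y) covers 9:y
floor of heap: 0:b
completions by unplaced set U, small U first (add the entries for U minus each lowest piece of U):
  |U|=1: {10}:1
  |U|=2: {9,10}:1
  |U|=3: {8,9,10}:1
  |U|=4: {7,8,9,10}:1
  |U|=5: {6,7,8,9,10}:1
  |U|=6: {5,6,7,8,9,10}:1
  |U|=7: {3,5,6,7,8,9,10}:1  {4,5,6,7,8,9,10}:1
  |U|=8: {2,3,5,6,7,8,9,10}:1  {3,4,5,6,7,8,9,10}:2
  |U|=9: {1,2,3,5,6,7,8,9,10}:1  {2,3,4,5,6,7,8,9,10}:3
  start at 0(b): 4

4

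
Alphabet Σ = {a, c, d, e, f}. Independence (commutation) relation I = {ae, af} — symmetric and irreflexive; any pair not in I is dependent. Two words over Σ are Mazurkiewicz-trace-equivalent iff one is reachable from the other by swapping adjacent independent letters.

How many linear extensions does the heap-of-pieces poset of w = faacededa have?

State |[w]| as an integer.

3

drop 0:f onto floor
drop 1:a onto floor
drop 2:a onto {1:a}
drop 3:c onto {0:f, 2:a}
drop 4:e onto {3:c}
drop 5:d onto {4:e}
drop 6:e onto {5:d}
drop 7:d onto {6:e}
drop 8:a onto {7:d}
ground layer = {0:f, 1:a}
drop-orders for the pieces not yet dropped (sum over which currently-grounded one goes next):
  1 to go: {8} 1
  2 to go: {7,8} 1
  3 to go: {6,7,8} 1
  4 to go: {5,6,7,8} 1
  5 to go: {4,5,6,7,8} 1
  6 to go: {3,4,5,6,7,8} 1
  7 to go: {0,3,4,5,6,7,8} 1  {2,3,4,5,6,7,8} 1
  if 0:f drops first: 1 orders
  if 1:a drops first: 2 orders
heap linearizations: 3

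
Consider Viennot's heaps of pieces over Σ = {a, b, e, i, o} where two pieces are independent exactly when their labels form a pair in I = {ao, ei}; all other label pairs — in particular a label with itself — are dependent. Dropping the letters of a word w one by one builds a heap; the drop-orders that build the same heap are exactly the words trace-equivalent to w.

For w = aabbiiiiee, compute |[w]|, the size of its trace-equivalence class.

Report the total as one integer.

piece 0:a — minimal
piece 1:a rests on {0:a}
piece 2:b rests on {1:a}
piece 3:b rests on {2:b}
piece 4:i rests on {3:b}
piece 5:i rests on {4:i}
piece 6:i rests on {5:i}
piece 7:i rests on {6:i}
piece 8:e rests on {3:b}
piece 9:e rests on {8:e}
minimal pieces: {0:a}
ways to finish when only these pieces remain (= sum over removing one remaining piece with nothing left below it):
  1 left: {7}→1  {9}→1
  2 left: {6,7}→1  {7,9}→2  {8,9}→1
  3 left: {5,6,7}→1  {6,7,9}→3  {7,8,9}→3
  4 left: {4,5,6,7}→1  {5,6,7,9}→4  {6,7,8,9}→6
  5 left: {4,5,6,7,9}→5  {5,6,7,8,9}→10
  6 left: {4,5,6,7,8,9}→15
  7 left: {3,4,5,6,7,8,9}→15
  8 left: {2,3,4,5,6,7,8,9}→15
  placing 0:a first → 15 extensions

15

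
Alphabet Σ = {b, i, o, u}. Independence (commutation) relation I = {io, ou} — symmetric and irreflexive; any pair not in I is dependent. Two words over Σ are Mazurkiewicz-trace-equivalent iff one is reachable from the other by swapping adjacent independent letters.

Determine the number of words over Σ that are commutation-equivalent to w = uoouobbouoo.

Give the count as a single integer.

40

drop 0:u onto floor
drop 1:o onto floor
drop 2:o onto {1:o}
drop 3:u onto {0:u}
drop 4:o onto {2:o}
drop 5:b onto {3:u, 4:o}
drop 6:b onto {5:b}
drop 7:o onto {6:b}
drop 8:u onto {6:b}
drop 9:o onto {7:o}
drop 10:o onto {9:o}
ground layer = {0:u, 1:o}
drop-orders for the pieces not yet dropped (sum over which currently-grounded one goes next):
  1 to go: {8} 1  {10} 1
  2 to go: {8,10} 2  {9,10} 1
  3 to go: {7,9,10} 1  {8,9,10} 3
  4 to go: {7,8,9,10} 4
  5 to go: {6,7,8,9,10} 4
  6 to go: {5,6,7,8,9,10} 4
  7 to go: {3,5,6,7,8,9,10} 4  {4,5,6,7,8,9,10} 4
  8 to go: {0,3,5,6,7,8,9,10} 4  {2,4,5,6,7,8,9,10} 4  {3,4,5,6,7,8,9,10} 8
  9 to go: {0,3,4,5,6,7,8,9,10} 12  {1,2,4,5,6,7,8,9,10} 4  {2,3,4,5,6,7,8,9,10} 12
  if 0:u drops first: 16 orders
  if 1:o drops first: 24 orders
heap linearizations: 40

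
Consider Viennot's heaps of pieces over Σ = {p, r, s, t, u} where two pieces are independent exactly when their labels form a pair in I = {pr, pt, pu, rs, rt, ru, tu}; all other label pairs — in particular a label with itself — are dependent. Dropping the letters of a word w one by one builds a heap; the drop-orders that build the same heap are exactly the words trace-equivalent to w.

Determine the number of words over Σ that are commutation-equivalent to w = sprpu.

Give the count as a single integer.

15

0(s) covers ∅
1(p) covers 0:s
2(r) covers ∅
3(p) covers 1:p
4(u) covers 0:s
floor of heap: 0:s, 2:r
completions by unplaced set U, small U first (add the entries for U minus each lowest piece of U):
  |U|=1: {2}:1  {3}:1  {4}:1
  |U|=2: {1,3}:1  {2,3}:2  {2,4}:2  {3,4}:2
  |U|=3: {1,2,3}:3  {1,3,4}:3  {2,3,4}:6
  start at 0(s): 12
  start at 2(r): 3
sum over floor = 15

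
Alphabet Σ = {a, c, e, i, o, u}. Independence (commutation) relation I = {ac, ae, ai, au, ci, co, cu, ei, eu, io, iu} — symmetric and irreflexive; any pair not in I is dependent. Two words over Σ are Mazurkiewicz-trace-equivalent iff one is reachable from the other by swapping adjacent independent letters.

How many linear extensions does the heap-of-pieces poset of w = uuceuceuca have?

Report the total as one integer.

1260

0(u) covers ∅
1(u) covers 0:u
2(c) covers ∅
3(e) covers 2:c
4(u) covers 1:u
5(c) covers 3:e
6(e) covers 5:c
7(u) covers 4:u
8(c) covers 6:e
9(a) covers ∅
floor of heap: 0:u, 2:c, 9:a
completions by unplaced set U, small U first (add the entries for U minus each lowest piece of U):
  |U|=1: {7}:1  {8}:1  {9}:1
  |U|=2: {4,7}:1  {6,8}:1  {7,8}:2  {7,9}:2  {8,9}:2
  |U|=3: {1,4,7}:1  {4,7,8}:3  {4,7,9}:3  {5,6,8}:1  {6,7,8}:3  {6,8,9}:3  {7,8,9}:6
  |U|=4: {0,1,4,7}:1  {1,4,7,8}:4  {1,4,7,9}:4  {3,5,6,8}:1  {4,6,7,8}:6  {4,7,8,9}:12  {5,6,7,8}:4  {5,6,8,9}:4  {6,7,8,9}:12
  |U|=5: {0,1,4,7,8}:5  {0,1,4,7,9}:5  {1,4,6,7,8}:10  {1,4,7,8,9}:20  {2,3,5,6,8}:1  {3,5,6,7,8}:5  {3,5,6,8,9}:5  {4,5,6,7,8}:10  {4,6,7,8,9}:30  {5,6,7,8,9}:20
  |U|=6: {0,1,4,6,7,8}:15  {0,1,4,7,8,9}:30  {1,4,5,6,7,8}:20  {1,4,6,7,8,9}:60  {2,3,5,6,7,8}:6  {2,3,5,6,8,9}:6  {3,4,5,6,7,8}:15  {3,5,6,7,8,9}:30  {4,5,6,7,8,9}:60
  |U|=7: {0,1,4,5,6,7,8}:35  {0,1,4,6,7,8,9}:105  {1,3,4,5,6,7,8}:35  {1,4,5,6,7,8,9}:140  {2,3,4,5,6,7,8}:21  {2,3,5,6,7,8,9}:42  {3,4,5,6,7,8,9}:105
  |U|=8: {0,1,3,4,5,6,7,8}:70  {0,1,4,5,6,7,8,9}:280  {1,2,3,4,5,6,7,8}:56  {1,3,4,5,6,7,8,9}:280  {2,3,4,5,6,7,8,9}:168
  start at 0(u): 504
  start at 2(c): 630
  start at 9(a): 126
sum over floor = 1260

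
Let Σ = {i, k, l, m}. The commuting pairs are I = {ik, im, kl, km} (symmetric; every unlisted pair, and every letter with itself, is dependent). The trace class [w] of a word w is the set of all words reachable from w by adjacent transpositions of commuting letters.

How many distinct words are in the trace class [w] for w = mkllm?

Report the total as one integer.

0(m) covers ∅
1(k) covers ∅
2(l) covers 0:m
3(l) covers 2:l
4(m) covers 3:l
floor of heap: 0:m, 1:k
completions by unplaced set U, small U first (add the entries for U minus each lowest piece of U):
  |U|=1: {1}:1  {4}:1
  |U|=2: {1,4}:2  {3,4}:1
  |U|=3: {1,3,4}:3  {2,3,4}:1
  start at 0(m): 4
  start at 1(k): 1
sum over floor = 5

5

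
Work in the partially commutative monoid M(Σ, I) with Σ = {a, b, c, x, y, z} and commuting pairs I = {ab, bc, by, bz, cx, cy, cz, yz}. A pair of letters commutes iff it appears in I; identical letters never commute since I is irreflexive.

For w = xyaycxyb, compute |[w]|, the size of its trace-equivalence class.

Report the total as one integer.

10

drop 0:x onto floor
drop 1:y onto {0:x}
drop 2:a onto {1:y}
drop 3:y onto {2:a}
drop 4:c onto {2:a}
drop 5:x onto {3:y}
drop 6:y onto {5:x}
drop 7:b onto {5:x}
ground layer = {0:x}
drop-orders for the pieces not yet dropped (sum over which currently-grounded one goes next):
  1 to go: {4} 1  {6} 1  {7} 1
  2 to go: {4,6} 2  {4,7} 2  {6,7} 2
  3 to go: {4,6,7} 6  {5,6,7} 2
  4 to go: {3,5,6,7} 2  {4,5,6,7} 8
  5 to go: {3,4,5,6,7} 10
  6 to go: {2,3,4,5,6,7} 10
  if 0:x drops first: 10 orders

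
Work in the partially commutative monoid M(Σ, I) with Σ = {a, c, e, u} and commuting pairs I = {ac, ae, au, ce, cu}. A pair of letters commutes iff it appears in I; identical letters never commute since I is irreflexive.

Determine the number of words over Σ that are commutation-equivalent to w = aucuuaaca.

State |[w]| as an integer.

0(a) covers ∅
1(u) covers ∅
2(c) covers ∅
3(u) covers 1:u
4(u) covers 3:u
5(a) covers 0:a
6(a) covers 5:a
7(c) covers 2:c
8(a) covers 6:a
floor of heap: 0:a, 1:u, 2:c
completions by unplaced set U, small U first (add the entries for U minus each lowest piece of U):
  |U|=1: {4}:1  {7}:1  {8}:1
  |U|=2: {2,7}:1  {3,4}:1  {4,7}:2  {4,8}:2  {6,8}:1  {7,8}:2
  |U|=3: {1,3,4}:1  {2,4,7}:3  {2,7,8}:3  {3,4,7}:3  {3,4,8}:3  {4,6,8}:3  {4,7,8}:6  {5,6,8}:1  {6,7,8}:3
  |U|=4: {0,5,6,8}:1  {1,3,4,7}:4  {1,3,4,8}:4  {2,3,4,7}:6  {2,4,7,8}:12  {2,6,7,8}:6  {3,4,6,8}:6  {3,4,7,8}:12  {4,5,6,8}:4  {4,6,7,8}:12  {5,6,7,8}:4
  |U|=5: {0,4,5,6,8}:5  {0,5,6,7,8}:5  {1,2,3,4,7}:10  {1,3,4,6,8}:10  {1,3,4,7,8}:20  {2,3,4,7,8}:30  {2,4,6,7,8}:30  {2,5,6,7,8}:10  {3,4,5,6,8}:10  {3,4,6,7,8}:30  {4,5,6,7,8}:20
  |U|=6: {0,2,5,6,7,8}:15  {0,3,4,5,6,8}:15  {0,4,5,6,7,8}:30  {1,2,3,4,7,8}:60  {1,3,4,5,6,8}:20  {1,3,4,6,7,8}:60  {2,3,4,6,7,8}:90  {2,4,5,6,7,8}:60  {3,4,5,6,7,8}:60
  |U|=7: {0,1,3,4,5,6,8}:35  {0,2,4,5,6,7,8}:105  {0,3,4,5,6,7,8}:105  {1,2,3,4,6,7,8}:210  {1,3,4,5,6,7,8}:140  {2,3,4,5,6,7,8}:210
  start at 0(a): 560
  start at 1(u): 420
  start at 2(c): 280
sum over floor = 1260

1260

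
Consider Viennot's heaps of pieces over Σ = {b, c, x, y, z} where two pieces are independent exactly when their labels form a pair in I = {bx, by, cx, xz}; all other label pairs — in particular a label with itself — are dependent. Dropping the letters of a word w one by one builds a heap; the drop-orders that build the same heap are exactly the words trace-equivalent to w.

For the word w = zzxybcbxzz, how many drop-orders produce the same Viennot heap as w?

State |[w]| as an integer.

38

piece 0:z — minimal
piece 1:z rests on {0:z}
piece 2:x — minimal
piece 3:y rests on {1:z, 2:x}
piece 4:b rests on {1:z}
piece 5:c rests on {3:y, 4:b}
piece 6:b rests on {5:c}
piece 7:x rests on {3:y}
piece 8:z rests on {6:b}
piece 9:z rests on {8:z}
minimal pieces: {0:z, 2:x}
ways to finish when only these pieces remain (= sum over removing one remaining piece with nothing left below it):
  1 left: {7}→1  {9}→1
  2 left: {7,9}→2  {8,9}→1
  3 left: {6,8,9}→1  {7,8,9}→3
  4 left: {5,6,8,9}→1  {6,7,8,9}→4
  5 left: {4,5,6,8,9}→1  {5,6,7,8,9}→5
  6 left: {3,5,6,7,8,9}→5  {4,5,6,7,8,9}→6
  7 left: {2,3,5,6,7,8,9}→5  {3,4,5,6,7,8,9}→11
  8 left: {1,3,4,5,6,7,8,9}→11  {2,3,4,5,6,7,8,9}→16
  placing 0:z first → 27 extensions
  placing 2:x first → 11 extensions
total linear extensions = 38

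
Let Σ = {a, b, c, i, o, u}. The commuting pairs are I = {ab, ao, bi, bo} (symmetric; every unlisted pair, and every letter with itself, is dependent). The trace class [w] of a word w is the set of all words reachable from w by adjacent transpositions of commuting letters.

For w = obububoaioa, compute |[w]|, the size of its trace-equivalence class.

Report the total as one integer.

piece 0:o — minimal
piece 1:b — minimal
piece 2:u rests on {0:o, 1:b}
piece 3:b rests on {2:u}
piece 4:u rests on {3:b}
piece 5:b rests on {4:u}
piece 6:o rests on {4:u}
piece 7:a rests on {4:u}
piece 8:i rests on {6:o, 7:a}
piece 9:o rests on {8:i}
piece 10:a rests on {8:i}
minimal pieces: {0:o, 1:b}
ways to finish when only these pieces remain (= sum over removing one remaining piece with nothing left below it):
  1 left: {5}→1  {9}→1  {10}→1
  2 left: {5,9}→2  {5,10}→2  {9,10}→2
  3 left: {5,9,10}→6  {8,9,10}→2
  4 left: {5,8,9,10}→8  {6,8,9,10}→2  {7,8,9,10}→2
  5 left: {5,6,8,9,10}→10  {5,7,8,9,10}→10  {6,7,8,9,10}→4
  6 left: {5,6,7,8,9,10}→24
  7 left: {4,5,6,7,8,9,10}→24
  8 left: {3,4,5,6,7,8,9,10}→24
  9 left: {2,3,4,5,6,7,8,9,10}→24
  placing 0:o first → 24 extensions
  placing 1:b first → 24 extensions
total linear extensions = 48

48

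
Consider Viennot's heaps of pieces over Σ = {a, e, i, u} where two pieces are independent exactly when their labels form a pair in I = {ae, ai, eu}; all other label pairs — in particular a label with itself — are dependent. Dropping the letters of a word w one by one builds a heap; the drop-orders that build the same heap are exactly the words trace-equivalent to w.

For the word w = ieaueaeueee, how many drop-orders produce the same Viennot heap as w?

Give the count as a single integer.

piece 0:i — minimal
piece 1:e rests on {0:i}
piece 2:a — minimal
piece 3:u rests on {0:i, 2:a}
piece 4:e rests on {1:e}
piece 5:a rests on {3:u}
piece 6:e rests on {4:e}
piece 7:u rests on {5:a}
piece 8:e rests on {6:e}
piece 9:e rests on {8:e}
piece 10:e rests on {9:e}
minimal pieces: {0:i, 2:a}
ways to finish when only these pieces remain (= sum over removing one remaining piece with nothing left below it):
  1 left: {7}→1  {10}→1
  2 left: {5,7}→1  {7,10}→2  {9,10}→1
  3 left: {3,5,7}→1  {5,7,10}→3  {7,9,10}→3  {8,9,10}→1
  4 left: {2,3,5,7}→1  {3,5,7,10}→4  {5,7,9,10}→6  {6,8,9,10}→1  {7,8,9,10}→4
  5 left: {2,3,5,7,10}→5  {3,5,7,9,10}→10  {4,6,8,9,10}→1  {5,7,8,9,10}→10  {6,7,8,9,10}→5
  6 left: {1,4,6,8,9,10}→1  {2,3,5,7,9,10}→15  {3,5,7,8,9,10}→20  {4,6,7,8,9,10}→6  {5,6,7,8,9,10}→15
  7 left: {1,4,6,7,8,9,10}→7  {2,3,5,7,8,9,10}→35  {3,5,6,7,8,9,10}→35  {4,5,6,7,8,9,10}→21
  8 left: {1,4,5,6,7,8,9,10}→28  {2,3,5,6,7,8,9,10}→70  {3,4,5,6,7,8,9,10}→56
  9 left: {1,3,4,5,6,7,8,9,10}→84  {2,3,4,5,6,7,8,9,10}→126
  placing 0:i first → 210 extensions
  placing 2:a first → 84 extensions
total linear extensions = 294

294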